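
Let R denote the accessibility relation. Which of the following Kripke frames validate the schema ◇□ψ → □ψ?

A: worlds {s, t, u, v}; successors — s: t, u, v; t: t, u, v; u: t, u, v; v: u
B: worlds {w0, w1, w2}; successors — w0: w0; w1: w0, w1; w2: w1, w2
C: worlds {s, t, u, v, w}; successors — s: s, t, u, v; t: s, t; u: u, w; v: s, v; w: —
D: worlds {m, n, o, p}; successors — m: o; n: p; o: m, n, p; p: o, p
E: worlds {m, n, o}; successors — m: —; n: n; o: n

Frame correspondent (Sahlqvist): ∀x ∀y ∀z (Rxy ∧ Rxz → Ryz) — i.e. the Euclidean property.
A: fails — Rsv and Rsv but not Rvv.
B: fails — Rw1w0 and Rw1w1 but not Rw0w1.
C: fails — Rsv and Rsu but not Rvu.
D: fails — Rmo and Rmo but not Roo.
E: holds.
Valid on: E.

E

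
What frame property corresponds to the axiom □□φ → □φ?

density: ∀x ∀y (Rxy → ∃z (Rxz ∧ Rzy))

Suppose □□φ→□φ is valid. Take Rxy and set V(φ)={w : xR²w}. Then □□φ at x, so □φ at x, so φ at y, i.e. ∃z(Rxz∧Rzy).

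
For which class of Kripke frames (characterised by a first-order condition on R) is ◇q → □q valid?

partial functionality

Suppose ◇q→□q is valid. Take Rxy, Rxz and set V(q)={y}. Then ◇q at x, so □q at x, so q at z, i.e. z=y.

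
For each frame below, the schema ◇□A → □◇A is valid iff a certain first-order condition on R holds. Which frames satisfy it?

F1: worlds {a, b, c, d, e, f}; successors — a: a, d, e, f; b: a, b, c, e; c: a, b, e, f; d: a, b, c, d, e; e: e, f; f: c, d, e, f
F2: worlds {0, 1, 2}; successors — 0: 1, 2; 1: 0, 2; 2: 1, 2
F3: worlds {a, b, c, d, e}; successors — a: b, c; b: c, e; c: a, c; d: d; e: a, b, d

F1, F2

Frame correspondent (Sahlqvist): ∀x ∀y ∀z (Rxy ∧ Rxz → ∃w (Ryw ∧ Rzw)) — i.e. convergence.
F1: satisfies the condition.
F2: satisfies the condition.
F3: fails — Reb and Red but b and d have no common successor.
Valid on: F1, F2.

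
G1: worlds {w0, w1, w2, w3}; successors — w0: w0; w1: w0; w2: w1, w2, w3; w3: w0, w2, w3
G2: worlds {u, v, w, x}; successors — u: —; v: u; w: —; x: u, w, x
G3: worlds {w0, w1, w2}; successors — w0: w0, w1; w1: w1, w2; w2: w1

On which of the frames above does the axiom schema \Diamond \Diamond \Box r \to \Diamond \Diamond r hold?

G1, G3

Frame correspondent (Sahlqvist): \forall x \forall y (x R^2 y \to \exists w (yRw \wedge x R^2 w)) — i.e. a generalized confluence (Geach) condition.
G1: ✓.
G2: fails — xR²u but no t with uRt and xR²t.
G3: ✓.
Valid on: G1, G3.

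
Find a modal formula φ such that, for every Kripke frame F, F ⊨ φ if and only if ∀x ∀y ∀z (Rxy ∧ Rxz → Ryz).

This is the Euclidean property; the standard corresponding axiom is 5: ◇q → □◇q.

◇q → □◇q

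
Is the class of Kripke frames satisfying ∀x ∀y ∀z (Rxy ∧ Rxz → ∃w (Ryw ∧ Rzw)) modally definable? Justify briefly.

The condition is convergence. A defining modal formula is ◇□p → □◇p.
Suppose ◇□p→□◇p is valid. Take Rxy, Rxz and set V(p)={w : Ryw}. Then □p at y so ◇□p at x, so □◇p at x, so ◇p at z, giving w with Rzw and Ryw.

Definable; ◇□p → □◇p defines it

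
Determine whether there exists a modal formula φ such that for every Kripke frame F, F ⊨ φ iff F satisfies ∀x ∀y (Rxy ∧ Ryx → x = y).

Not definable by any modal formula

Modal frame validity is preserved under surjective bounded morphisms.
The 8-cycle (worlds s,t,u,v,w,x,y,z with s→t→u→v→w→x→y→z→s) is antisymmetric. Sending even-indexed worlds to • and odd-indexed worlds to ∘ is a surjective bounded morphism onto the two-world frame with •↔∘, which is not antisymmetric.
So no modal formula (or set of formulas) defines exactly the antisymmetric frames.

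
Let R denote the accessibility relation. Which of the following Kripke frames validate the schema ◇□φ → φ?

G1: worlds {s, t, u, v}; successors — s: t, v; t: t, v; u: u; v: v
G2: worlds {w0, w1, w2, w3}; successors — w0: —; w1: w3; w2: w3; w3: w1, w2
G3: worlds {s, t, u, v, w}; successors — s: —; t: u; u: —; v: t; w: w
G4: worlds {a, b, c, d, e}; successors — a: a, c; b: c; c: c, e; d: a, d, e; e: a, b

The schema corresponds to symmetry: ∀x ∀y (Rxy → Ryx).
G1: fails — Rtv but not Rvt.
G2: ✓.
G3: fails — Rtu but not Rut.
G4: fails — Rbc but not Rcb.
Valid on: G2.

G2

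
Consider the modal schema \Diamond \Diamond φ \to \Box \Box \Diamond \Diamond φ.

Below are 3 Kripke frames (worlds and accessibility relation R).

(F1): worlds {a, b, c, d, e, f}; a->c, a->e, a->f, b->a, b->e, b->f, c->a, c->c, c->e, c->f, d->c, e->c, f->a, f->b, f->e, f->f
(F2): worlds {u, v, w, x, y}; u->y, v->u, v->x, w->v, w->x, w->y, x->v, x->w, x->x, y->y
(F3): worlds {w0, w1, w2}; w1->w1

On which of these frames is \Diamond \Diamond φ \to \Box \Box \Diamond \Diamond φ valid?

This is the axiom for a generalized confluence (Geach) condition; its first-order frame correspondent is \forall x \forall y \forall z ((x R^2 y \wedge x R^2 z) \to \exists w (y = w \wedge z R^2 w)).
(F1): fails — aR²b, aR²e but no w with b=w and eR²w.
(F2): fails — vR²v, vR²y but no t with v=t and yR²t.
(F3): holds.
Valid on: (F3).

(F3)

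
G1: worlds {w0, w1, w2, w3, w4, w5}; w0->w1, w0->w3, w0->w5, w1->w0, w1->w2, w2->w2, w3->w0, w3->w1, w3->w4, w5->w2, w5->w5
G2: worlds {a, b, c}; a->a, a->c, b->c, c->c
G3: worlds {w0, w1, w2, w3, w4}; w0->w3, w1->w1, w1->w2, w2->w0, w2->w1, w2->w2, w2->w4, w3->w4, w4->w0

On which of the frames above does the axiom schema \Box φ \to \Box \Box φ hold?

Frame correspondent (Sahlqvist): \forall x \forall y \forall z (Rxy \wedge Ryz \to Rxz) — i.e. transitivity.
G1: fails — Rw1w0 and Rw0w5 but not Rw1w5.
G2: ✓.
G3: fails — Rw1w2 and Rw2w4 but not Rw1w4.

G2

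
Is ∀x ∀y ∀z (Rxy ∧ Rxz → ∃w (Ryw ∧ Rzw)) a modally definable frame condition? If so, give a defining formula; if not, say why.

Definable; ◇□p → □◇p defines it

Yes: it is convergence, defined by the .2 schema ◇□p → □◇p.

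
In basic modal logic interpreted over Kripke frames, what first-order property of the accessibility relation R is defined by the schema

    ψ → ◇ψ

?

This is a form of the T axiom.
Its frame correspondent is reflexivity — ∀x Rxx.

Reflexivity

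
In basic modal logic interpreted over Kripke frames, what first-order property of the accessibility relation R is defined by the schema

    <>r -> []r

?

partial functionality

Suppose ◇r→□r is valid. Take Rxy, Rxz and set V(r)={y}. Then ◇r at x, so □r at x, so r at z, i.e. z=y.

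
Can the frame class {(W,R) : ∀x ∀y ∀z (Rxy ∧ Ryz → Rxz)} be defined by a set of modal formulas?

This is a Sahlqvist condition; the 4 axiom □p → □□p defines it.
Suppose □p→□□p is valid. Take Rxy, Ryz and set V(p)={w : Rxw}. Then □p at x, so □□p at x, so □p at y, so p at z, i.e. Rxz.

Yes — defined by □p → □□p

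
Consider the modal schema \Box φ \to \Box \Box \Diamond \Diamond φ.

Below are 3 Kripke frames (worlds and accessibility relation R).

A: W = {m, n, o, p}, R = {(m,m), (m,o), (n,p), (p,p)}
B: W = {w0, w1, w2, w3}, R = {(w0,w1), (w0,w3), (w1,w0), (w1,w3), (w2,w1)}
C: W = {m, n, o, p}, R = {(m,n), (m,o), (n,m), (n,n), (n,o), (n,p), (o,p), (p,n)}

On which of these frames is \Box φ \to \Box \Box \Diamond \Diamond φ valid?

This is the axiom for a generalized confluence (Geach) condition; its first-order frame correspondent is \forall x \forall z (x R^2 z \to \exists w (xRw \wedge z R^2 w)).
A: fails — mR²o but no w with mRw and oR²w.
B: fails — w0R²w3 but no w with w0Rw and w3R²w.
C: holds.

C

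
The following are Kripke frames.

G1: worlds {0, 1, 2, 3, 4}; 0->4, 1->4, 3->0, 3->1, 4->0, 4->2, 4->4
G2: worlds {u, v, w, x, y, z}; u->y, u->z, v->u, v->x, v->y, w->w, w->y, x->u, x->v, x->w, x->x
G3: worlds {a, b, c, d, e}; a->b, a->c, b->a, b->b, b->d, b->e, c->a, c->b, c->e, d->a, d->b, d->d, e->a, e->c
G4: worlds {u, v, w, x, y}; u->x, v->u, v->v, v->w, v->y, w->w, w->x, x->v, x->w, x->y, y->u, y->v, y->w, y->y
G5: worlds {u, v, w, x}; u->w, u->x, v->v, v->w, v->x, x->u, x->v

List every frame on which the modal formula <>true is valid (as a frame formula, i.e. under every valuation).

This is the axiom for seriality; its first-order frame correspondent is forall x exists y Rxy.
G1: fails — world 2 has no successor.
G2: fails — world y has no successor.
G3: satisfies the condition.
G4: satisfies the condition.
G5: fails — world w has no successor.
Valid on: G3, G4.

G3, G4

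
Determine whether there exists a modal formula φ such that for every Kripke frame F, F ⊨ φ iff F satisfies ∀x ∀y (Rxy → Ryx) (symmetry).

Yes, by p → □◇p

This is a Sahlqvist condition; the B axiom p → □◇p defines it.
Suppose p→□◇p is valid. Take Rxy and set V(p)={x}. Then p at x, so □◇p at x, so ◇p at y, so some z with Ryz has p; z=x, i.e. Ryx.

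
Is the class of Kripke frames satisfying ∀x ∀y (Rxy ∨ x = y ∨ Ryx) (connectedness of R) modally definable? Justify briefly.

Not definable by any modal formula

Modal frame validity is preserved under disjoint unions.
Take 4 disjoint single-world reflexive frames: each is trivially connected, but their disjoint union has 4 worlds with no edge between distinct components, so it is not connected.
So the class is not modally definable.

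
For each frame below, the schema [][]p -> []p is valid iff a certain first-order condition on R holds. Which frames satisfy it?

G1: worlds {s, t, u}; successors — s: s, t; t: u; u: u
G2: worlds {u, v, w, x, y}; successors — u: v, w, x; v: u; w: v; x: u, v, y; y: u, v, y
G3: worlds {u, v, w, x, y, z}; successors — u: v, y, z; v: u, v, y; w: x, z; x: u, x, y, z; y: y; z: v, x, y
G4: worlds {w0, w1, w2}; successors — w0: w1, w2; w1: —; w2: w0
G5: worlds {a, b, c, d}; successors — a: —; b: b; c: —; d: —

Frame correspondent (Sahlqvist): forall x forall y (Rxy -> exists z (Rxz & Rzy)) — i.e. density.
G1: holds.
G2: fails — Ruw but no z with Ruz and Rzw.
G3: fails — Ruz but no t with Rut and Rtz.
G4: fails — Rw0w1 but no z with Rw0z and Rzw1.
G5: holds.

G1, G5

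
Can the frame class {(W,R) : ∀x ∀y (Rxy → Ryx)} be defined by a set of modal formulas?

Yes, by q → □◇q

This is a Sahlqvist condition; the B axiom q → □◇q defines it.
Suppose q→□◇q is valid. Take Rxy and set V(q)={x}. Then q at x, so □◇q at x, so ◇q at y, so some z with Ryz has q; z=x, i.e. Ryx.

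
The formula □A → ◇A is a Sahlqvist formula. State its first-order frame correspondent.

Suppose □A→◇A is valid. At any x set V(A)=W. Then □A at x, so ◇A at x, so x has a successor.
Conversely, any frame satisfying ∀x ∃y Rxy validates the schema.
So the correspondent is seriality.

seriality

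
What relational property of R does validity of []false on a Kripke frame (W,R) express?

Emptiness of R

□⊥ is valid iff no world has any successor (otherwise □⊥ fails at any world with one).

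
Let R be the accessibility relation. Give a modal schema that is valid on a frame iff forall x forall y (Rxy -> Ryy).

□(□s → s)

A defining formula is □(□s → s) (the T□ axiom).
Suppose □(□s→s) is valid. Take Rxy and set V(s)={w : Ryw}. Then at y, □s holds; since □(□s→s) at x, □s→s at y, so s at y, i.e. Ryy.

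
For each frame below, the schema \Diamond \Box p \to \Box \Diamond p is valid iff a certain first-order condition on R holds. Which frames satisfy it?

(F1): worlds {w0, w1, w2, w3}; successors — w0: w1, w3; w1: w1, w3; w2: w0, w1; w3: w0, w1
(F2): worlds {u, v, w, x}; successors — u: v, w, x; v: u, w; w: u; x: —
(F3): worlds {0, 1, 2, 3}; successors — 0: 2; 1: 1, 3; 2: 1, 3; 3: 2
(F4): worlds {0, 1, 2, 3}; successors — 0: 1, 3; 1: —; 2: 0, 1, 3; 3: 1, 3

The schema corresponds to convergence: \forall x \forall y \forall z (Rxy \wedge Rxz \to \exists w (Ryw \wedge Rzw)).
(F1): satisfies the condition.
(F2): fails — Ruv and Rux but v and x have no common successor.
(F3): fails — R11 and R13 but 1 and 3 have no common successor.
(F4): fails — R01 and R01 but 1 and 1 have no common successor.

(F1)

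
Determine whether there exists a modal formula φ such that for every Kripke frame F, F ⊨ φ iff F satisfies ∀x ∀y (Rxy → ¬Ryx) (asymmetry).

No

Any modally definable frame class is closed under surjective bounded morphisms.
The 4-cycle (worlds w0,w1,w2,w3 with w0→w1→w2→w3→w0) is asymmetric. Mapping every world to a single reflexive point • is a surjective bounded morphism, and the reflexive point is not asymmetric (R•• but asymmetry requires ¬R••).
So the class is not modally definable.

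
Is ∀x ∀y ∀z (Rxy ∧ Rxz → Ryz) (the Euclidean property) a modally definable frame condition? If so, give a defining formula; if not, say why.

Yes — defined by ◇q → □◇q

This is a Sahlqvist condition; the 5 axiom ◇q → □◇q defines it.
Suppose ◇q→□◇q is valid. Take Rxy, Rxz and set V(q)={y}. Then ◇q at x, so □◇q at x, so ◇q at z, so some w with Rzw has q; w=y, i.e. Rzy. By symmetry of the argument, Ryz.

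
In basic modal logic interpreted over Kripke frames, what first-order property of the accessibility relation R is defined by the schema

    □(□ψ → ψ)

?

This schema is the T□ axiom.
It corresponds to shift-reflexivity: ∀x ∀y (Rxy → Ryy).

shift-reflexivity: ∀x ∀y (Rxy → Ryy)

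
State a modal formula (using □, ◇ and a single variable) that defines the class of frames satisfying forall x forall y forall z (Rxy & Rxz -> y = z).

This is partial functionality; the standard corresponding axiom is CD: ◇r → □r.

◇r → □r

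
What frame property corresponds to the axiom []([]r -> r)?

This is the T□ axiom.
Its frame correspondent is shift-reflexivity — forall x forall y (Rxy -> Ryy).

shift-reflexivity: forall x forall y (Rxy -> Ryy)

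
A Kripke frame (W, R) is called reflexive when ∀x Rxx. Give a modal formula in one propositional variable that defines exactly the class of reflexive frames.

A defining formula is □ψ → ψ (the T axiom).

□ψ → ψ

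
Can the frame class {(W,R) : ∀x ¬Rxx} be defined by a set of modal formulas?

Not modally definable

Modal frame validity is preserved under surjective bounded morphisms.
The 5-cycle (worlds 0,1,2,3,4 with 0→1→2→3→4→0) is irreflexive, and the map sending every world to a single reflexive point • is a surjective bounded morphism (forth: every edge maps to (•,•); back: every world has a successor). So any modal formula valid on the 5-cycle is also valid on the reflexive point, which is not irreflexive.
So the class is not modally definable.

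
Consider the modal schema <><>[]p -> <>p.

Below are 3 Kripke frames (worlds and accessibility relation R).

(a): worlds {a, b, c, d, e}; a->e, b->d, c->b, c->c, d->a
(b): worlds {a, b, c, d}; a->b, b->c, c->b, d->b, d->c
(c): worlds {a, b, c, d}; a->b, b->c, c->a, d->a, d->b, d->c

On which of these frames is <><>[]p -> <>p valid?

(b)

This is the axiom for a generalized confluence (Geach) condition; its first-order frame correspondent is forall x forall y (x R^2 y -> exists w (yRw & xRw)).
(a): fails — bR²a but no w with aRw and bRw.
(b): ✓.
(c): fails — aR²c but no w with cRw and aRw.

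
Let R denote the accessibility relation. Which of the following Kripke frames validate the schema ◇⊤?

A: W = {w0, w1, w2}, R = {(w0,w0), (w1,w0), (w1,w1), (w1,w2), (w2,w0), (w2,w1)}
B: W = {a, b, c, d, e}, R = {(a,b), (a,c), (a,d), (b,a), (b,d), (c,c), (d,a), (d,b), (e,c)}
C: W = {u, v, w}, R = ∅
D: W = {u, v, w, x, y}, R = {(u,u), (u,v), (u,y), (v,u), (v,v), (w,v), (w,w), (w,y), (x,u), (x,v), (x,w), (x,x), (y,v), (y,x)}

The schema corresponds to seriality: ∀x ∃y Rxy.
A: satisfies the condition.
B: satisfies the condition.
C: fails — world u has no successor.
D: satisfies the condition.
Valid on: A, B, D.

A, B, D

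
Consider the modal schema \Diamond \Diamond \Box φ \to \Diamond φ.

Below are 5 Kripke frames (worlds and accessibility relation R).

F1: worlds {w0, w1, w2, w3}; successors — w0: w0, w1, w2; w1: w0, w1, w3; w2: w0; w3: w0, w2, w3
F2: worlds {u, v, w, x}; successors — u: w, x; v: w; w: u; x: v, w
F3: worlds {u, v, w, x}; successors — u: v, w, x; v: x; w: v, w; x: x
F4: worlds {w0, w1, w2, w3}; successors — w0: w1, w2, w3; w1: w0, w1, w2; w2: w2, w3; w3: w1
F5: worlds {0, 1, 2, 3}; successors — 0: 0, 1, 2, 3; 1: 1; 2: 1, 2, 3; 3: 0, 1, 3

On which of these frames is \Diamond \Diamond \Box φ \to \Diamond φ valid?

F1, F5

Frame correspondent (Sahlqvist): \forall x \forall y (x R^2 y \to \exists w (yRw \wedge xRw)) — i.e. a generalized confluence (Geach) condition.
F1: ✓.
F2: fails — uR²w but no t with wRt and uRt.
F3: fails — wR²v but no t with vRt and wRt.
F4: fails — w2R²w3 but no w with w3Rw and w2Rw.
F5: ✓.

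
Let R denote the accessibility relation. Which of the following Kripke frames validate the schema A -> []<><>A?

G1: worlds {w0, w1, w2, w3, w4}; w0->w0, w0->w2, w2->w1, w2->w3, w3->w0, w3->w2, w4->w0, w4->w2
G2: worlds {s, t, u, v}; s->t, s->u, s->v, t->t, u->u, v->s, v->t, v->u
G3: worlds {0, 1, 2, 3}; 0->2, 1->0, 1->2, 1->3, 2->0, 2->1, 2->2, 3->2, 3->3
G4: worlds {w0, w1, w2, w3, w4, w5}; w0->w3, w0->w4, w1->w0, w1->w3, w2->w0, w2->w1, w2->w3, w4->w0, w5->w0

G3

Frame correspondent (Sahlqvist): forall x forall z (xRz -> exists w (x = w & z R^2 w)) — i.e. a generalized confluence (Geach) condition.
G1: fails — w2Rw1 but no w with w2=w and w1R²w.
G2: fails — sRt but no w with s=w and tR²w.
G3: condition met.
G4: fails — w0Rw3 but no w with w0=w and w3R²w.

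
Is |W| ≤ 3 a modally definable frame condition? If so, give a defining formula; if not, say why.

If a class were modally definable it would be closed under disjoint unions (Goldblatt–Thomason).
Any modal formula valid on each of 4 disjoint one-world frames is valid on their disjoint union (validity is preserved under disjoint unions). Each one-world frame has |W|=1≤3, but the union has |W|=4.
So the class is not modally definable.

No — not modally definable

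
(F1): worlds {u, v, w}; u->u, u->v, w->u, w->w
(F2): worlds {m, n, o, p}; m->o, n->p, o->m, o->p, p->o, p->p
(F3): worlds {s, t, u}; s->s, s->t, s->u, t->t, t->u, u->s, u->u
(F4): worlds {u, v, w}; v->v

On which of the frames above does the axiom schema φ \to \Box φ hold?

Frame correspondent (Sahlqvist): \forall x \forall z (xRz \to \exists w (x = w \wedge z = w)) — i.e. a generalized confluence (Geach) condition.
(F1): fails — uRv but u ≠ v.
(F2): fails — mRo but m ≠ o.
(F3): fails — sRt but s ≠ t.
(F4): ✓.
Valid on: (F4).

(F4)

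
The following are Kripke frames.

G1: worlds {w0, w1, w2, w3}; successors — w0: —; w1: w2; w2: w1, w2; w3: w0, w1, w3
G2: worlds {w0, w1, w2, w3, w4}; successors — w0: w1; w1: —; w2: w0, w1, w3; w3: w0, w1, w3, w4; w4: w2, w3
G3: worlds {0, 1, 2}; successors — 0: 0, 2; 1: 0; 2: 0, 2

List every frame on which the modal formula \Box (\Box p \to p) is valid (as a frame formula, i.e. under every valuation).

G3

This is the axiom for shift-reflexivity; its first-order frame correspondent is \forall x \forall y (Rxy \to Ryy).
G1: fails — Rw3w1 but not Rw1w1.
G2: fails — Rw3w1 but not Rw1w1.
G3: ✓.
Valid on: G3.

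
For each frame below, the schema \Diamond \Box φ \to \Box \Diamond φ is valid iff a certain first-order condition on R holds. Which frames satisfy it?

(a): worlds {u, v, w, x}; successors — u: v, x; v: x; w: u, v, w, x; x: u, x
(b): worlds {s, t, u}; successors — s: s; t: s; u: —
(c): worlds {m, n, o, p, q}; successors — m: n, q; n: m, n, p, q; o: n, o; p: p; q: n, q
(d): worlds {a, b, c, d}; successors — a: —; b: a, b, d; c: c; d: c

Frame correspondent (Sahlqvist): \forall x \forall y \forall z (Rxy \wedge Rxz \to \exists w (Ryw \wedge Rzw)) — i.e. convergence.
(a): satisfies the condition.
(b): satisfies the condition.
(c): fails — Rnq and Rnp but q and p have no common successor.
(d): fails — Rbb and Rba but b and a have no common successor.

(a), (b)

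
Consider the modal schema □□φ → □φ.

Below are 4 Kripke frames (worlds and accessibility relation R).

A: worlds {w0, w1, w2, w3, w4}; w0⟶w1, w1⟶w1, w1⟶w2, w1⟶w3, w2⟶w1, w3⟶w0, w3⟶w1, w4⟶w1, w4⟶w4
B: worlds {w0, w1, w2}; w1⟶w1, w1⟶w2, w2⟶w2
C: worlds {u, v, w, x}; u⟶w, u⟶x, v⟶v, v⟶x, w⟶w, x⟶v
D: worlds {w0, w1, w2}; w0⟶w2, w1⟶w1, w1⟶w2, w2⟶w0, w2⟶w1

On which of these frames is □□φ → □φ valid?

The schema corresponds to density: ∀x ∀y (Rxy → ∃z (Rxz ∧ Rzy)).
A: fails — Rw3w0 but no z with Rw3z and Rzw0.
B: ✓.
C: fails — Rux but no z with Ruz and Rzx.
D: fails — Rw0w2 but no z with Rw0z and Rzw2.

B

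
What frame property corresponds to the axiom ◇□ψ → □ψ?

Replacing ψ by ¬ψ and contraposing gives the equivalent schema ◇ψ → □◇ψ.
Suppose ◇ψ→□◇ψ is valid. Take Rxy, Rxz and set V(ψ)={y}. Then ◇ψ at x, so □◇ψ at x, so ◇ψ at z, so some w with Rzw has ψ; w=y, i.e. Rzy. By symmetry of the argument, Ryz.
The converse is a direct semantic check.
So the correspondent is the Euclidean property.

The Euclidean property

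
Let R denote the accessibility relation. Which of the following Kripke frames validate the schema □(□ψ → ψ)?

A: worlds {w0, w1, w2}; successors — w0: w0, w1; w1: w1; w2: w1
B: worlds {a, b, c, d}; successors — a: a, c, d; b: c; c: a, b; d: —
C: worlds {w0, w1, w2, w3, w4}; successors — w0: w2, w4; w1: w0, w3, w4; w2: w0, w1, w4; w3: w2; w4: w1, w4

Frame correspondent (Sahlqvist): ∀x ∀y (Rxy → Ryy) — i.e. shift-reflexivity.
A: condition met.
B: fails — Rbc but not Rcc.
C: fails — Rw1w0 but not Rw0w0.
Valid on: A.

A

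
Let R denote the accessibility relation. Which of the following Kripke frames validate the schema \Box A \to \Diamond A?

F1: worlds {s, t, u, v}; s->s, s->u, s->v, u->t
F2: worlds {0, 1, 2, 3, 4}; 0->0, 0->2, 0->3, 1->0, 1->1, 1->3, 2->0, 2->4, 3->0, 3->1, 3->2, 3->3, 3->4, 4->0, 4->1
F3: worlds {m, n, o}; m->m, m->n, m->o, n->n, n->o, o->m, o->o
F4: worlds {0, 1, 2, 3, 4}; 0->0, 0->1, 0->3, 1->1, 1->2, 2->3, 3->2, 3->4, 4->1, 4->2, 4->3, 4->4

This is the axiom for seriality; its first-order frame correspondent is \forall x \exists y Rxy.
F1: fails — world t has no successor.
F2: satisfies the condition.
F3: satisfies the condition.
F4: satisfies the condition.
Valid on: F2, F3, F4.

F2, F3, F4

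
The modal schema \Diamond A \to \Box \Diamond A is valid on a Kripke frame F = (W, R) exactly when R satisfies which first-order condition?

The Euclidean property

Suppose ◇A→□◇A is valid. Take Rxy, Rxz and set V(A)={y}. Then ◇A at x, so □◇A at x, so ◇A at z, so some w with Rzw has A; w=y, i.e. Rzy. By symmetry of the argument, Ryz.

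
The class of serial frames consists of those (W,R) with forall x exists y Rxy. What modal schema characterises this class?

□r → ◇r

This is seriality; the standard corresponding axiom is D: □r → ◇r.
Suppose □r→◇r is valid. At any x set V(r)=W. Then □r at x, so ◇r at x, so x has a successor.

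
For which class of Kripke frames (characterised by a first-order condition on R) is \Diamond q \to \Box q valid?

partial functionality

Suppose ◇q→□q is valid. Take Rxy, Rxz and set V(q)={y}. Then ◇q at x, so □q at x, so q at z, i.e. z=y.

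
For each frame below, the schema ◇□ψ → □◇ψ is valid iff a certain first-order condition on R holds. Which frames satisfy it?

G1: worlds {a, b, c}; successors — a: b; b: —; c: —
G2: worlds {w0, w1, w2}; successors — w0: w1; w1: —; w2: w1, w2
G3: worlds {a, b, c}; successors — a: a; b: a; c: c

This is the axiom for convergence; its first-order frame correspondent is ∀x ∀y ∀z (Rxy ∧ Rxz → ∃w (Ryw ∧ Rzw)).
G1: fails — Rab and Rab but b and b have no common successor.
G2: fails — Rw0w1 and Rw0w1 but w1 and w1 have no common successor.
G3: holds.

G3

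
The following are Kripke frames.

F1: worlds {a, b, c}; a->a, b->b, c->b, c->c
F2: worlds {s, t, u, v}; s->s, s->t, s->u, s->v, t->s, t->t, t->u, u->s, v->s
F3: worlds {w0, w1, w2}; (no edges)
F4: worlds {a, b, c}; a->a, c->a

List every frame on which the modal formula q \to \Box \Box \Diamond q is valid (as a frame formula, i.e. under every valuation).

F3

This is the axiom for a generalized confluence (Geach) condition; its first-order frame correspondent is \forall x \forall z (x R^2 z \to \exists w (x = w \wedge zRw)).
F1: fails — cR²b but no w with c=w and bRw.
F2: fails — tR²u but no w with t=w and uRw.
F3: condition met.
F4: fails — cR²a but no w with c=w and aRw.
Valid on: F3.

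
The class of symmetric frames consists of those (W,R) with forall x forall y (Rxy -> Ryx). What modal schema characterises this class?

ψ → □◇ψ

A defining formula is ψ → □◇ψ (the B axiom).
Suppose ψ→□◇ψ is valid. Take Rxy and set V(ψ)={x}. Then ψ at x, so □◇ψ at x, so ◇ψ at y, so some z with Ryz has ψ; z=x, i.e. Ryx.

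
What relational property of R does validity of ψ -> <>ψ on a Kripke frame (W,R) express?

Reflexivity

Equivalently (dual form): □ψ → ψ.
Suppose □ψ→ψ is valid. At any x set V(ψ)={w : Rxw}. Then □ψ holds at x, so ψ holds at x, i.e. Rxx.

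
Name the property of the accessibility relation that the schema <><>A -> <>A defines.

This is frame-equivalent to □A → □□A (substitute ¬A for A and contrapose).
Suppose □A→□□A is valid. Take Rxy, Ryz and set V(A)={w : Rxw}. Then □A at x, so □□A at x, so □A at y, so A at z, i.e. Rxz.

transitivity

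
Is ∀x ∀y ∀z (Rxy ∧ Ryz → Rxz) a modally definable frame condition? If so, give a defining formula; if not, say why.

This is a Sahlqvist condition; the 4 axiom □q → □□q defines it.

Yes, by □q → □□q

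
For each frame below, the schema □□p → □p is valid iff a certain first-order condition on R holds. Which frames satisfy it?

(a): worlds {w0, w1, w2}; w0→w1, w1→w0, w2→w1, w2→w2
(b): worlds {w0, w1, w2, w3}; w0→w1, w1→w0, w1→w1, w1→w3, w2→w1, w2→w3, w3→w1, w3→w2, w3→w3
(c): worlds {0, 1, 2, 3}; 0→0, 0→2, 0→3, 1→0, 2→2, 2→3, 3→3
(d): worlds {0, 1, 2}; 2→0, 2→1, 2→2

The schema corresponds to density: ∀x ∀y (Rxy → ∃z (Rxz ∧ Rzy)).
(a): fails — Rw0w1 but no z with Rw0z and Rzw1.
(b): holds.
(c): holds.
(d): holds.
Valid on: (b), (c), (d).

(b), (c), (d)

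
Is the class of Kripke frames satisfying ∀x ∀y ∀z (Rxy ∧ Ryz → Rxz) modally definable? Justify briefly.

Yes: it is transitivity, defined by the 4 schema □q → □□q.
Suppose □q→□□q is valid. Take Rxy, Ryz and set V(q)={w : Rxw}. Then □q at x, so □□q at x, so □q at y, so q at z, i.e. Rxz.

Yes — defined by □q → □□q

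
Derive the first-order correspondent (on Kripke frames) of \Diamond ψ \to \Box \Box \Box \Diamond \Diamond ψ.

\forall x \forall y \forall z ((xRy \wedge x R^3 z) \to \exists w (y = w \wedge z R^2 w))

This is a Sahlqvist (Geach-type) schema ◇^1□^0ψ → □^3◇^2ψ.
First-order correspondent: \forall x \forall y \forall z ((xRy \wedge x R^3 z) \to \exists w (y = w \wedge z R^2 w)).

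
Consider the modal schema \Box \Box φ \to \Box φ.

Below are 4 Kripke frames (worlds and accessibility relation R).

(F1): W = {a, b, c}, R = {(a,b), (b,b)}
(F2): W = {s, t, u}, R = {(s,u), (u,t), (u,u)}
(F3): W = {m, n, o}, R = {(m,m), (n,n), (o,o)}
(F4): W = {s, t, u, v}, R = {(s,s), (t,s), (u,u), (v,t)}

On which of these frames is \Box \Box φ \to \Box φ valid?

(F1), (F2), (F3)

Frame correspondent (Sahlqvist): \forall x \forall y (Rxy \to \exists z (Rxz \wedge Rzy)) — i.e. density.
(F1): holds.
(F2): holds.
(F3): holds.
(F4): fails — Rvt but no z with Rvz and Rzt.
Valid on: (F1), (F2), (F3).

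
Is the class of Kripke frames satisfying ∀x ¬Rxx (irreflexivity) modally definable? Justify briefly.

No

Modal frame validity is preserved under surjective bounded morphisms.
The 4-cycle (worlds s,t,u,v with s→t→u→v→s) is irreflexive, and the map sending every world to a single reflexive point • is a surjective bounded morphism (forth: every edge maps to (•,•); back: every world has a successor). So any modal formula valid on the 4-cycle is also valid on the reflexive point, which is not irreflexive.
Hence irreflexivity is not modally definable.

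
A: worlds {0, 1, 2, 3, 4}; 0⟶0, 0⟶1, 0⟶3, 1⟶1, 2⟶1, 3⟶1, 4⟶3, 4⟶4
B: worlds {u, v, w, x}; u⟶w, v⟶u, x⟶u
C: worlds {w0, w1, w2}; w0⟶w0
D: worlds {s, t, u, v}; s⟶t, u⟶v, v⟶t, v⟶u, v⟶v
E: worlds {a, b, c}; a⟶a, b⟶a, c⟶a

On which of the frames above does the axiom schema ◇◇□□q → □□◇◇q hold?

This is the axiom for a generalized confluence (Geach) condition; its first-order frame correspondent is ∀x ∀y ∀z ((xR²y ∧ xR²z) → ∃w (yR²w ∧ zR²w)).
A: ✓.
B: fails — vR²w, vR²w but no t with wR²t and wR²t.
C: ✓.
D: fails — uR²t, uR²t but no w with tR²w and tR²w.
E: ✓.
Valid on: A, C, E.

A, C, E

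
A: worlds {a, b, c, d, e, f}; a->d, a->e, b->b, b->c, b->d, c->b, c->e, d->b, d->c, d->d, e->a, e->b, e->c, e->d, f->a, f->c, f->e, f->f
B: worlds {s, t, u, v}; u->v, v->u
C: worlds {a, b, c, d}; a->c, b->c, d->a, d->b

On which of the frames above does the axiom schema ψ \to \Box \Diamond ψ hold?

B

This is the axiom for symmetry; its first-order frame correspondent is \forall x \forall y (Rxy \to Ryx).
A: fails — Reb but not Rbe.
B: satisfies the condition.
C: fails — Rdb but not Rbd.
Valid on: B.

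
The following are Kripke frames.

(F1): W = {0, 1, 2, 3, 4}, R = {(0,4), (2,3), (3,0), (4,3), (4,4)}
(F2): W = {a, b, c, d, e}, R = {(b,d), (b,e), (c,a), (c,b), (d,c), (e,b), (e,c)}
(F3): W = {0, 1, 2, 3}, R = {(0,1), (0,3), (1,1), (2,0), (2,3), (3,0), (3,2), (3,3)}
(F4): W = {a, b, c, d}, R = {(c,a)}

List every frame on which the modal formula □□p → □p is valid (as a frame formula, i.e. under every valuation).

Frame correspondent (Sahlqvist): ∀x ∀y (Rxy → ∃z (Rxz ∧ Rzy)) — i.e. density.
(F1): fails — R23 but no z with R2z and Rz3.
(F2): fails — Rdc but no z with Rdz and Rzc.
(F3): holds.
(F4): fails — Rca but no z with Rcz and Rza.
Valid on: (F3).

(F3)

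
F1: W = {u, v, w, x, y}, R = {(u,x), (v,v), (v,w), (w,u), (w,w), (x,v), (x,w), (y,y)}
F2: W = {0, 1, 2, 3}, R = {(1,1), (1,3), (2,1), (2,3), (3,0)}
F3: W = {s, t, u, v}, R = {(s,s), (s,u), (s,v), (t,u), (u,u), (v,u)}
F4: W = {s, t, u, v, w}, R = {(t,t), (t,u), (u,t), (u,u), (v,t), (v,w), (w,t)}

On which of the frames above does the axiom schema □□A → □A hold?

F3

The schema corresponds to density: ∀x ∀y (Rxy → ∃z (Rxz ∧ Rzy)).
F1: fails — Rux but no z with Ruz and Rzx.
F2: fails — R30 but no z with R3z and Rz0.
F3: holds.
F4: fails — Rvw but no z with Rvz and Rzw.
Valid on: F3.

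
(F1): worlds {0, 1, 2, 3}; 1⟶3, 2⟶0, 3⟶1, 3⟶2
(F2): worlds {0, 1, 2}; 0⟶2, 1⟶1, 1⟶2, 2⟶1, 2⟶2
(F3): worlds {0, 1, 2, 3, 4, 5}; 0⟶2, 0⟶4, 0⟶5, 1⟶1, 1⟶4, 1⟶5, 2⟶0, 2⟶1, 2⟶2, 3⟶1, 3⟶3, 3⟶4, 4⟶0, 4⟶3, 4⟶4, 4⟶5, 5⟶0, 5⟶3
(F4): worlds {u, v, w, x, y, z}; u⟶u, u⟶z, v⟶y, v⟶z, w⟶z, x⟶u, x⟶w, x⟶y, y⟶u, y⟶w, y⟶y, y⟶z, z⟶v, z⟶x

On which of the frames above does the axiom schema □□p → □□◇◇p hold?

The schema corresponds to a generalized confluence (Geach) condition: ∀x ∀z (xR²z → ∃w (xR²w ∧ zR²w)).
(F1): fails — 1R²2 but no w with 1R²w and 2R²w.
(F2): condition met.
(F3): condition met.
(F4): fails — wR²x but no t with wR²t and xR²t.
Valid on: (F2), (F3).

(F2), (F3)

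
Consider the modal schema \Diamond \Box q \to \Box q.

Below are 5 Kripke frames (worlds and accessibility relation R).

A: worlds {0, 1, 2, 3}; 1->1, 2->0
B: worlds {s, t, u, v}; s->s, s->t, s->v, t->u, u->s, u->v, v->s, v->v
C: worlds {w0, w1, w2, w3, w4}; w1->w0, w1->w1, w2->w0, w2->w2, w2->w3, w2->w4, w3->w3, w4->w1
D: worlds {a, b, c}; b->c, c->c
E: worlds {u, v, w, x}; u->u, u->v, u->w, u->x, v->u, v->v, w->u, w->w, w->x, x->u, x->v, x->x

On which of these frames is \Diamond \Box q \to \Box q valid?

D

Frame correspondent (Sahlqvist): \forall x \forall y \forall z (Rxy \wedge Rxz \to Ryz) — i.e. the Euclidean property.
A: fails — R20 and R20 but not R00.
B: fails — Rsv and Rst but not Rvt.
C: fails — Rw1w0 and Rw1w1 but not Rw0w1.
D: condition met.
E: fails — Ruv and Ruw but not Rvw.
Valid on: D.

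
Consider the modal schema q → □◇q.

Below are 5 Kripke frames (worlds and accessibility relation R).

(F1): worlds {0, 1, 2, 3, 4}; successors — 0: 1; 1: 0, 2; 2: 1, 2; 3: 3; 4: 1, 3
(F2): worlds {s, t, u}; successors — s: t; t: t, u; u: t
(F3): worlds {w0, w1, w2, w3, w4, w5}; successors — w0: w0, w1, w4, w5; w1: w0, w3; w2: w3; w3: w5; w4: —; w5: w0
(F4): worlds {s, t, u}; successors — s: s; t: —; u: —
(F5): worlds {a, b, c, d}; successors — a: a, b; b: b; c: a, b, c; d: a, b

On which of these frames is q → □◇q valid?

This is the axiom for symmetry; its first-order frame correspondent is ∀x ∀y (Rxy → Ryx).
(F1): fails — R43 but not R34.
(F2): fails — Rst but not Rts.
(F3): fails — Rw0w4 but not Rw4w0.
(F4): holds.
(F5): fails — Rab but not Rba.

(F4)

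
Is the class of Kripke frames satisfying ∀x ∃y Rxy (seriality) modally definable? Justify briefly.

The condition is seriality. A defining modal formula is □r → ◇r.

Yes, by □r → ◇r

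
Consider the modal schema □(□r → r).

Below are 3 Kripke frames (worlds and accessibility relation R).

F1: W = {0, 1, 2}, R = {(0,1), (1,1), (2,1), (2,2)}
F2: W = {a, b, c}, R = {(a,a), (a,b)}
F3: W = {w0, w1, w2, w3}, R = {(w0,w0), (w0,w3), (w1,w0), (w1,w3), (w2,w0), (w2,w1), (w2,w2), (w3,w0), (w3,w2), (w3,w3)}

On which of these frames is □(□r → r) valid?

Frame correspondent (Sahlqvist): ∀x ∀y (Rxy → Ryy) — i.e. shift-reflexivity.
F1: satisfies the condition.
F2: fails — Rab but not Rbb.
F3: fails — Rw2w1 but not Rw1w1.

F1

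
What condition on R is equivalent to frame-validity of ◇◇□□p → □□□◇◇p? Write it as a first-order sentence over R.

This is a Sahlqvist (Geach-type) schema ◇^2□^2p → □^3◇^2p.
Minimal-valuation argument: fix x; take any y with xR^2y and any z with xR^3z. Set V(p) to the set of worlds R-reachable from y in exactly 2 steps. Then □^2p holds at y, so the antecedent holds at x; validity forces ◇^2p at z, giving a w with zR^2w and yR^2w.
First-order correspondent: ∀x ∀y ∀z ((xR²y ∧ xR³z) → ∃w (yR²w ∧ zR²w)).

∀x ∀y ∀z ((xR²y ∧ xR³z) → ∃w (yR²w ∧ zR²w))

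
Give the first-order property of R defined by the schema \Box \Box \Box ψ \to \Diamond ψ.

\forall x \exists w (x R^3 w \wedge xRw)

This is a Sahlqvist (Geach-type) schema ◇^0□^3ψ → □^0◇^1ψ.
Minimal-valuation argument: fix x; take any y with xR^0y and any z with xR^0z. Set V(ψ) to the set of worlds R-reachable from y in exactly 3 steps. Then □^3ψ holds at y, so the antecedent holds at x; validity forces ◇^1ψ at z, giving a w with zR^1w and yR^3w.
First-order correspondent: \forall x \exists w (x R^3 w \wedge xRw).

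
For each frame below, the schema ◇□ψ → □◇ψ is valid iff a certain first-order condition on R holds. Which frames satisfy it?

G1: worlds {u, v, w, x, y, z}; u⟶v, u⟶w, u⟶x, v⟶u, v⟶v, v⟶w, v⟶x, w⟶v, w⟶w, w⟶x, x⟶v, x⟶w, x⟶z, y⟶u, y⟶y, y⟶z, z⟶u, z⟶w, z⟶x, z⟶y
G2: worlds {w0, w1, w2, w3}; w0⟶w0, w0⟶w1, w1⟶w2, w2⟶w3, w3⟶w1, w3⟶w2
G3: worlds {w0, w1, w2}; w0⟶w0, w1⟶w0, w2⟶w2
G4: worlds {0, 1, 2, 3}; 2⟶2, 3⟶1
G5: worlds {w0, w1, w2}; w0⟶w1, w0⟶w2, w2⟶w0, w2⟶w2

G3

Frame correspondent (Sahlqvist): ∀x ∀y ∀z (Rxy ∧ Rxz → ∃w (Ryw ∧ Rzw)) — i.e. convergence.
G1: fails — Ryu and Ryy but u and y have no common successor.
G2: fails — Rw0w1 and Rw0w0 but w1 and w0 have no common successor.
G3: ✓.
G4: fails — R31 and R31 but 1 and 1 have no common successor.
G5: fails — Rw0w1 and Rw0w1 but w1 and w1 have no common successor.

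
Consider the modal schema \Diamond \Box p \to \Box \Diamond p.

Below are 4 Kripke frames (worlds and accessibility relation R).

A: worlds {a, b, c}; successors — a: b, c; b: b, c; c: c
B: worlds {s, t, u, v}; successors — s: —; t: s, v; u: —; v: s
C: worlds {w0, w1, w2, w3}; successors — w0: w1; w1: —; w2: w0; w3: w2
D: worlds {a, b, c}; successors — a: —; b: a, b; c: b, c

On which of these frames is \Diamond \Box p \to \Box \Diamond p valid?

Frame correspondent (Sahlqvist): \forall x \forall y \forall z (Rxy \wedge Rxz \to \exists w (Ryw \wedge Rzw)) — i.e. convergence.
A: holds.
B: fails — Rts and Rts but s and s have no common successor.
C: fails — Rw0w1 and Rw0w1 but w1 and w1 have no common successor.
D: fails — Rba and Rba but a and a have no common successor.

A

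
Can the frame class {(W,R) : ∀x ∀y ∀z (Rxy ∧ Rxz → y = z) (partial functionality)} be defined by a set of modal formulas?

Yes: it is partial functionality, defined by the CD schema ◇q → □q.
Suppose ◇q→□q is valid. Take Rxy, Rxz and set V(q)={y}. Then ◇q at x, so □q at x, so q at z, i.e. z=y.

Definable; ◇q → □q defines it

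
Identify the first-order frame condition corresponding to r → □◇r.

Symmetry

Suppose r→□◇r is valid. Take Rxy and set V(r)={x}. Then r at x, so □◇r at x, so ◇r at y, so some z with Ryz has r; z=x, i.e. Ryx.
Conversely, any frame satisfying ∀x ∀y (Rxy → Ryx) validates the schema.
So the correspondent is symmetry.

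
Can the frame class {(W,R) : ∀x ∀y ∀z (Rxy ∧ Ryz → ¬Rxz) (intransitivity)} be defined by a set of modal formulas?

Not modally definable

Modal frame validity is preserved under surjective bounded morphisms.
The 7-cycle (worlds a,b,c,d,e,f,g with a→b→c→d→e→f→g→a) is intransitive. Mapping every world to a single reflexive point • is a surjective bounded morphism; the reflexive point is not intransitive (R••∧R•• but R••).
So the class is not modally definable.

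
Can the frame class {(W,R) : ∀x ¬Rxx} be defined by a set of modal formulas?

No — not modally definable

Any modally definable frame class is closed under surjective bounded morphisms.
The 2-cycle (worlds s,t with s→t→s) is irreflexive, and the map sending every world to a single reflexive point • is a surjective bounded morphism (forth: every edge maps to (•,•); back: every world has a successor). So any modal formula valid on the 2-cycle is also valid on the reflexive point, which is not irreflexive.
Hence irreflexivity is not modally definable.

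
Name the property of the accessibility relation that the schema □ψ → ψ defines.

This is the T axiom.
It corresponds to reflexivity: ∀x Rxx.

reflexivity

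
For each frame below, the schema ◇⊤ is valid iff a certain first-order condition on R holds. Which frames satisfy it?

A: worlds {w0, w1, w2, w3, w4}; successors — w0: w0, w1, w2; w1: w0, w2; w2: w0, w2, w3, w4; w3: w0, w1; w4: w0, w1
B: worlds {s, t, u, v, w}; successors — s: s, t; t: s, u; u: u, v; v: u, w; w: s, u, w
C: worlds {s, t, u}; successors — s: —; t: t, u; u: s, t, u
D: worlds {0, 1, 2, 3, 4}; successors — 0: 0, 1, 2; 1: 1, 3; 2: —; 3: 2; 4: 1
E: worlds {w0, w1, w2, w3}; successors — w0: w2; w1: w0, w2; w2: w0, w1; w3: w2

The schema corresponds to seriality: ∀x ∃y Rxy.
A: ✓.
B: ✓.
C: fails — world s has no successor.
D: fails — world 2 has no successor.
E: ✓.
Valid on: A, B, E.

A, B, E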